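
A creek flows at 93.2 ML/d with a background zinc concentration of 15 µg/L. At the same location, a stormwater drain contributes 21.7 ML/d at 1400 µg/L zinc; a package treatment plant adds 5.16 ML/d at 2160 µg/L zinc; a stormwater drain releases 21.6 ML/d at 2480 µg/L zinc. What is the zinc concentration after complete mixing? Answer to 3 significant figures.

681 µg/L

Conservation of mass: C = (93.20·15.00 + 21.70·1400 + 5.160·2160 + 21.60·2480) / 141.7 = 96490/141.7 = 681.1 µg/L.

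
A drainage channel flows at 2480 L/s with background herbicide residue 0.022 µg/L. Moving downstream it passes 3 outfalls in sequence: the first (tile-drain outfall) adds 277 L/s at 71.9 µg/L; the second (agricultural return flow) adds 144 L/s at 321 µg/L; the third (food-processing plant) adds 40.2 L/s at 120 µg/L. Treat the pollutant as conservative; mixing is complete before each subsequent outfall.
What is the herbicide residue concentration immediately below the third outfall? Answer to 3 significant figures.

Below outfall 1: Q → 2757 L/s, C = (2480·0.02200 + 277.0·71.90)/2757 = 7.244 µg/L.
Below outfall 2: Q → 2901 L/s, C = (2757·7.244 + 144.0·321.0)/2901 = 22.82 µg/L.
Below outfall 3: Q → 2941 L/s, C = (2901·22.82 + 40.20·120.0)/2941 = 24.15 µg/L.

24.1 µg/L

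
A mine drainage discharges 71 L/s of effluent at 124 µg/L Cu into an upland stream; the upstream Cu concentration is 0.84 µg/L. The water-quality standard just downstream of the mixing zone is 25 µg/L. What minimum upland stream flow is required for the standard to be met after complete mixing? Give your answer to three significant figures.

Set C_mix = 25: (Q·0.8400 + 71.00·124.0) / (Q + 71.00) = 25
→ Q = 71.00·(124.0 − 25)/(25 − 0.8400) = 290.9 L/s.

291 L/s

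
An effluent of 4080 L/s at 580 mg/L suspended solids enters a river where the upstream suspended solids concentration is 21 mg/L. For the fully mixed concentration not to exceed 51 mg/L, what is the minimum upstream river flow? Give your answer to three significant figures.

Set C_mix = 51: (Q·21.00 + 4080·580.0) / (Q + 4080) = 51
→ Q = 4080·(580.0 − 51)/(51 − 21.00) = 71940 L/s.

71900 L/s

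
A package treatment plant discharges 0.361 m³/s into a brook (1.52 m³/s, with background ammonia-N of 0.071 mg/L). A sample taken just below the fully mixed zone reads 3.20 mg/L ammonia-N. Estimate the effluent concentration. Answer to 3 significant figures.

16.4 mg/L

Mass balance: 1.520·0.07100 + 0.3610·Cₑ = 1.881·3.200
→ Cₑ = (1.881·3.200 − 1.520·0.07100) / 0.3610 = 16.37 mg/L.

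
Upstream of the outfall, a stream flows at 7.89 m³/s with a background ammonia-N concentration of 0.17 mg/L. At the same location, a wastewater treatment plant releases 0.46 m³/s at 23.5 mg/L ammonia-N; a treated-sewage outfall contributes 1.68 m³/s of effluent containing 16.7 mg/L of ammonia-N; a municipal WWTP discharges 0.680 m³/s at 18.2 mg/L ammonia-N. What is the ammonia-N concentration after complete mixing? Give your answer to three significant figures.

4.91 mg/L

After mixing, C = (7.890·0.1700 + 0.4600·23.50 + 1.680·16.70 + 0.6800·18.20) / 10.71 = 52.58/10.71 = 4.910 mg/L.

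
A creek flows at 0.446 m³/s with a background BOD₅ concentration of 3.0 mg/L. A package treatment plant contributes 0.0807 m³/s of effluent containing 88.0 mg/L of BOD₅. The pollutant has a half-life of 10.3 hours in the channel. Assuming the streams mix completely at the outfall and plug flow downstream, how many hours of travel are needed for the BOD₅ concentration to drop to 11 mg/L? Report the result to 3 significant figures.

5.59 h

After mixing, C = (0.4460·3.000 + 0.08070·88.00) / 0.5267 = 8.440/0.5267 = 16.02 mg/L.
Half-life 10.3 h → k = ln 2 / 10.3 = 0.06730 h⁻¹ = 1.615 d⁻¹.
16.02·exp(−k·t) = 11 → t = ln(16.02/11)/k = 20120 s = 5.590 h.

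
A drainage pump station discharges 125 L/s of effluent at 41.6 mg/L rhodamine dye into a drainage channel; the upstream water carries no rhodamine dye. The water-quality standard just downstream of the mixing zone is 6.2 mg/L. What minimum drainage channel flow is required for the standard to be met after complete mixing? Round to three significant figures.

Set C_mix = 6.2: (Q·0 + 125.0·41.60) / (Q + 125.0) = 6.2
→ Q = 125.0·(41.60 − 6.2)/(6.2 − 0) = 713.7 L/s.

714 L/s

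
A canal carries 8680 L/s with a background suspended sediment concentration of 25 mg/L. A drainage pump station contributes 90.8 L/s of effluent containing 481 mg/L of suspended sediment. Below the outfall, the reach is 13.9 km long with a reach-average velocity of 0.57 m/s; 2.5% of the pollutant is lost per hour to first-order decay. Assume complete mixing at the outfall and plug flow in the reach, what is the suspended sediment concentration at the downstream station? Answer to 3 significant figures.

25.0 mg/L

Mass balance: C = (8680·25.00 + 90.80·481.0) / 8771 = 260700/8771 = 29.72 mg/L.
Travel time t = 13.9·1000 / 0.57 = 24390 s = 6.774 h.
2.5%/h lost → k = −ln(1 − 0.025) = 0.02532 h⁻¹.
Applying C = C₀e^(−kt): 29.72 × 0.8424 = 25.04 mg/L.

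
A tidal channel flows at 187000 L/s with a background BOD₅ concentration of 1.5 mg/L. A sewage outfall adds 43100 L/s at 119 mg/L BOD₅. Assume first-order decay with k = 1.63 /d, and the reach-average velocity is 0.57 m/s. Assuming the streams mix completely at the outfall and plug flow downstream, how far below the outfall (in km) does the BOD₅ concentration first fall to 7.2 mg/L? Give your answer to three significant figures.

Mixed concentration C = ΣQC/ΣQ = (187000·1.500 + 43100·119.0) / 230100 = 5409000/230100 = 23.51 mg/L.
Set 23.51·exp(−k·t) = 7.2 → t = ln(23.51/7.2)/k = 62720 s = 17.42 h.
Distance = v·t = 0.57·62720 = 35750 m = 35.75 km.

35.8 km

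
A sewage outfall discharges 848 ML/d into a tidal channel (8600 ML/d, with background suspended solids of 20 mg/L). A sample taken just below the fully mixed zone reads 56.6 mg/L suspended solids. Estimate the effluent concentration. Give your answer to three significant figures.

428 mg/L

Mass balance: 8600·20.00 + 848.0·Cₑ = 9448·56.60
→ Cₑ = (9448·56.60 − 8600·20.00) / 848.0 = 427.8 mg/L.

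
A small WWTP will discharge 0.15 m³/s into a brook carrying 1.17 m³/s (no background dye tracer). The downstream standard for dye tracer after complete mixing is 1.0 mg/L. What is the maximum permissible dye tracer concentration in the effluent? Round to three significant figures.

At the limit, (Qr·Cr + Qe·Cₑ)/(Qr + Qe) = 1.0:
Cₑ = (1.320·1.0 − 1.170·0) / 0.1500 = 8.800 mg/L.

8.80 mg/L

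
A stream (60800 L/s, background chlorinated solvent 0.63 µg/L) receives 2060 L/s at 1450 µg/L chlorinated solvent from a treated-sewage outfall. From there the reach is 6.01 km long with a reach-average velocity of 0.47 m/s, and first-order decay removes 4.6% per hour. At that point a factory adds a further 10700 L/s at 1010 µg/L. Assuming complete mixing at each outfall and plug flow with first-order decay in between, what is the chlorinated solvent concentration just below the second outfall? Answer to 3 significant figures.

Mass balance: C = (60800·0.6300 + 2060·1450) / 62860 = 3025000/62860 = 48.13 µg/L; combined flow 62860 L/s.
Travel time t = 6.01·1000 / 0.47 = 12790 s = 3.552 h.
4.6%/h lost → k = −ln(1 − 0.046) = 0.04709 h⁻¹.
After decay, C = 48.13 × e^(−kt) = 48.13 × 0.8460 = 40.71 µg/L.
Second outfall: C = (62860·40.71 + 10700·1010)/73560 = 181.7 µg/L.

182 µg/L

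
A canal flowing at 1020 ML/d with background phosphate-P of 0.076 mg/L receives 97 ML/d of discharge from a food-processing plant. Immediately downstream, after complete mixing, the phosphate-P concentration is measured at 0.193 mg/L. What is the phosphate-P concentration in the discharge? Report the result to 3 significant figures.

Mass balance: 1020·0.07600 + 97.00·Cₑ = 1117·0.1930
→ Cₑ = (1117·0.1930 − 1020·0.07600) / 97.00 = 1.423 mg/L.

1.42 mg/L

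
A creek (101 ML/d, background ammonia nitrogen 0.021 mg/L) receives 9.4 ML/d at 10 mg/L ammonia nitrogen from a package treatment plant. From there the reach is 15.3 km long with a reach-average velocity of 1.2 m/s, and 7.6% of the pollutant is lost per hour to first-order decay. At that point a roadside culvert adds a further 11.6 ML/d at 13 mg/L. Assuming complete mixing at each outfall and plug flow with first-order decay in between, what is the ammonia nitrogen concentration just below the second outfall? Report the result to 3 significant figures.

1.83 mg/L

Mixed concentration C = ΣQC/ΣQ = (101.0·0.02100 + 9.400·10.00) / 110.4 = 96.12/110.4 = 0.8707 mg/L; combined flow 110.4 ML/d.
Travel time t = 15.3·1000 / 1.2 = 12750 s = 3.542 h.
7.6%/h lost → k = −ln(1 − 0.076) = 0.07904 h⁻¹.
After decay, C = 0.8707 × e^(−kt) = 0.8707 × 0.7558 = 0.6581 mg/L.
Second outfall: C = (110.4·0.6581 + 11.60·13.00)/122.0 = 1.832 mg/L.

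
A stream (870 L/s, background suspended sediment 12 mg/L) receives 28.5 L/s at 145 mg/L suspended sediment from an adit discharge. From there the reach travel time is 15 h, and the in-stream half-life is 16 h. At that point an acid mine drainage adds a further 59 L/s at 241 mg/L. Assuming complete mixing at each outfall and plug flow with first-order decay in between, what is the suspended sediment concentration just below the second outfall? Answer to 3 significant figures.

After mixing, C = (870.0·12.00 + 28.50·145.0) / 898.5 = 14570/898.5 = 16.22 mg/L; combined flow 898.5 L/s.
Half-life 16 h → k = ln 2 / 16 = 0.04332 h⁻¹ = 1.040 d⁻¹.
After decay, C = 16.22 × e^(−kt) = 16.22 × 0.5221 = 8.468 mg/L.
Second outfall: C = (898.5·8.468 + 59.00·241.0)/957.5 = 22.80 mg/L.

22.8 mg/L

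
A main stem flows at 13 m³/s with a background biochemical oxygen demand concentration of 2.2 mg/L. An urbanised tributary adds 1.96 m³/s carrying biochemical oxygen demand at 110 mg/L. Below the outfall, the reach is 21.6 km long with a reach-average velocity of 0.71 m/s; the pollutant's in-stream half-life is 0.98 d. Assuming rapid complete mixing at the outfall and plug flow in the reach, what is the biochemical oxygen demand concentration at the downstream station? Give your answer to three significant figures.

Conservation of mass: C = (13.00·2.200 + 1.960·110.0) / 14.96 = 244.2/14.96 = 16.32 mg/L.
Travel time t = 21.6·1000 / 0.71 = 30420 s = 8.451 h.
Half-life 0.98 d → k = ln 2 / 0.98 = 0.7073 d⁻¹.
Decay over the reach: 16.32·exp(−kt) = 16.32·0.7795 = 12.72 mg/L.

12.7 mg/L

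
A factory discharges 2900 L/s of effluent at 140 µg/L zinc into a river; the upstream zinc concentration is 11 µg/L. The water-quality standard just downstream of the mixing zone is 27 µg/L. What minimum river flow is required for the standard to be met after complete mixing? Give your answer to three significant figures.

20500 L/s

Set C_mix = 27: (Q·11.00 + 2900·140.0) / (Q + 2900) = 27
→ Q = 2900·(140.0 − 27)/(27 − 11.00) = 20480 L/s.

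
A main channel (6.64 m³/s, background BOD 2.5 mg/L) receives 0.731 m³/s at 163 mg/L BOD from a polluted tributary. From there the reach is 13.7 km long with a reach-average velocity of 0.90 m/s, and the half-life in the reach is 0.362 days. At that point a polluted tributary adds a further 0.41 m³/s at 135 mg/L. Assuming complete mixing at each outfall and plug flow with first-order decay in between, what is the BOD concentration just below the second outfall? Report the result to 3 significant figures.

19.6 mg/L

Mass balance: C = (6.640·2.500 + 0.7310·163.0) / 7.371 = 135.8/7.371 = 18.42 mg/L; combined flow 7.371 m³/s.
Travel time t = 13.7·1000 / 0.90 = 15220 s = 4.228 h.
Half-life 0.362 d → k = ln 2 / 0.362 = 1.915 d⁻¹.
Applying C = C₀e^(−kt): 18.42 × 0.7137 = 13.14 mg/L.
Second outfall: C = (7.371·13.14 + 0.4100·135.0)/7.781 = 19.56 mg/L.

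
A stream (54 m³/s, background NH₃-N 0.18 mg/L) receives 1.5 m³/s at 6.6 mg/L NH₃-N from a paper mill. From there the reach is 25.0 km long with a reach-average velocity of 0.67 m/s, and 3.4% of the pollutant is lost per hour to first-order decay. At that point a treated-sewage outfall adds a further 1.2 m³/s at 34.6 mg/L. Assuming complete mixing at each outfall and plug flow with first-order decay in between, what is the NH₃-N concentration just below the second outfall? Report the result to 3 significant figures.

Mass balance: C = (54.00·0.1800 + 1.500·6.600) / 55.50 = 19.62/55.50 = 0.3535 mg/L; combined flow 55.50 m³/s.
Travel time t = 25.0·1000 / 0.67 = 37310 s = 10.36 h.
3.4%/h lost → k = −ln(1 − 0.034) = 0.03459 h⁻¹.
Applying C = C₀e^(−kt): 0.3535 × 0.6987 = 0.2470 mg/L.
Second outfall: C = (55.50·0.2470 + 1.200·34.60)/56.70 = 0.9740 mg/L.

0.974 mg/L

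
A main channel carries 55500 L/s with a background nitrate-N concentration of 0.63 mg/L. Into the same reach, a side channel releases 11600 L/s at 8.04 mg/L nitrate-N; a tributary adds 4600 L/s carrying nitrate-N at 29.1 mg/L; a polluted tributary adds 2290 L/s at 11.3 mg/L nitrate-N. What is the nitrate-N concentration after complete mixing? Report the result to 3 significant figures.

3.89 mg/L

Mass balance: C = (55500·0.6300 + 11600·8.040 + 4600·29.10 + 2290·11.30) / 73990 = 288000/73990 = 3.892 mg/L.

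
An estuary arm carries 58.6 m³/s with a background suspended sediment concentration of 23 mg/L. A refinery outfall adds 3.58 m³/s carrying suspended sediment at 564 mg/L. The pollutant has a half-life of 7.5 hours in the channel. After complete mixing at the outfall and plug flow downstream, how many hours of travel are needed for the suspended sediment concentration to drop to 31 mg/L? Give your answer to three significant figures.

6.03 h

Mass balance: C = (58.60·23.00 + 3.580·564.0) / 62.18 = 3367/62.18 = 54.15 mg/L.
Half-life 7.5 h → k = ln 2 / 7.5 = 0.09242 h⁻¹ = 2.218 d⁻¹.
54.15·exp(−k·t) = 31 → t = ln(54.15/31)/k = 21730 s = 6.035 h.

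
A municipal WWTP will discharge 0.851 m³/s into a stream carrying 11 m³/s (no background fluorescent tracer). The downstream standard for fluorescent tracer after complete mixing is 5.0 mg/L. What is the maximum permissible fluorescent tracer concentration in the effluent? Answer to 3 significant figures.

At the limit, (Qr·Cr + Qe·Cₑ)/(Qr + Qe) = 5.0:
Cₑ = (11.85·5.0 − 11.00·0) / 0.8510 = 69.63 mg/L.

69.6 mg/L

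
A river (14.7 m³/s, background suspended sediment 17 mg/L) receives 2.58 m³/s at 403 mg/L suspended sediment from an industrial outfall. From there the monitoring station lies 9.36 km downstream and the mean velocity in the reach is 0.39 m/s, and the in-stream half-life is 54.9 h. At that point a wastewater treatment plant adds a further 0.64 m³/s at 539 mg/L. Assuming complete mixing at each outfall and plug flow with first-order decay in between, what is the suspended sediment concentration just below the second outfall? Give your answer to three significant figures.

85.4 mg/L

Mass balance: C = (14.70·17.00 + 2.580·403.0) / 17.28 = 1290/17.28 = 74.63 mg/L; combined flow 17.28 m³/s.
Travel time t = 9.36·1000 / 0.39 = 24000 s = 6.667 h.
Half-life 54.9 h → k = ln 2 / 54.9 = 0.01263 h⁻¹ = 0.3030 d⁻¹.
Decay over the reach: 74.63·exp(−kt) = 74.63·0.9193 = 68.61 mg/L.
Second outfall: C = (17.28·68.61 + 0.6400·539.0)/17.92 = 85.41 mg/L.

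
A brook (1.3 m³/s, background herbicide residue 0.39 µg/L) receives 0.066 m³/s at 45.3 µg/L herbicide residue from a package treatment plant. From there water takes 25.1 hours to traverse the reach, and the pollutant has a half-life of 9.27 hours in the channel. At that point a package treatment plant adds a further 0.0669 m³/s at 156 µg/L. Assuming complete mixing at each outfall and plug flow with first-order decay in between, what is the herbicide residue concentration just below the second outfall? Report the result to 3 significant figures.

After mixing, C = (1.300·0.3900 + 0.06600·45.30) / 1.366 = 3.497/1.366 = 2.560 µg/L; combined flow 1.366 m³/s.
Half-life 9.27 h → k = ln 2 / 9.27 = 0.07477 h⁻¹ = 1.795 d⁻¹.
First-order decay: C = 2.560·exp(−k·t) = 2.560·0.1531 = 0.3919 µg/L.
At the second outfall, C = (1.366·0.3919 + 0.06690·156.0) / (1.366 + 0.06690) = 7.657 µg/L.

7.66 µg/L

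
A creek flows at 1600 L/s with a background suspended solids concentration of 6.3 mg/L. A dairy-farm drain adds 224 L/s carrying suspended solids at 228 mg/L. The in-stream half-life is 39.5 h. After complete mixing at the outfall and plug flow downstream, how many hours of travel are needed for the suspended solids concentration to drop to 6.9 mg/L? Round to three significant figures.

90.1 h

Conservation of mass: C = (1600·6.300 + 224.0·228.0) / 1824 = 61150/1824 = 33.53 mg/L.
Half-life 39.5 h → k = ln 2 / 39.5 = 0.01755 h⁻¹ = 0.4212 d⁻¹.
33.53·exp(−k·t) = 6.9 → t = ln(33.53/6.9)/k = 324300 s = 90.08 h.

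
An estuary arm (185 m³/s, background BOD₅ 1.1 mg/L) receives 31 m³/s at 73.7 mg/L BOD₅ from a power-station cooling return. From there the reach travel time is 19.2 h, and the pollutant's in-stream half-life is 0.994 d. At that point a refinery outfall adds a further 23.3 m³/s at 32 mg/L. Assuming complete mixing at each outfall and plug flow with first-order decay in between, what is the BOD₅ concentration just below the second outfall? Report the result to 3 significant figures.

Flow-weighted average: C = (185.0·1.100 + 31.00·73.70) / 216.0 = 2488/216.0 = 11.52 mg/L; combined flow 216.0 m³/s.
Half-life 0.994 d → k = ln 2 / 0.994 = 0.6973 d⁻¹.
First-order decay: C = 11.52·exp(−k·t) = 11.52·0.5724 = 6.594 mg/L.
At the second outfall, C = (216.0·6.594 + 23.30·32.00) / (216.0 + 23.30) = 9.068 mg/L.

9.07 mg/L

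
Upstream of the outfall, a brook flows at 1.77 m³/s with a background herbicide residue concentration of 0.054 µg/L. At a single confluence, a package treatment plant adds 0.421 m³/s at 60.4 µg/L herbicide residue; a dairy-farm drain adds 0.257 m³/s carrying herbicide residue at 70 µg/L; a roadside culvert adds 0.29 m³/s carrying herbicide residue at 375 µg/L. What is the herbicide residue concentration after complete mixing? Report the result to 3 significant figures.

55.6 µg/L

Conservation of mass: C = (1.770·0.05400 + 0.4210·60.40 + 0.2570·70.00 + 0.2900·375.0) / 2.738 = 152.3/2.738 = 55.61 µg/L.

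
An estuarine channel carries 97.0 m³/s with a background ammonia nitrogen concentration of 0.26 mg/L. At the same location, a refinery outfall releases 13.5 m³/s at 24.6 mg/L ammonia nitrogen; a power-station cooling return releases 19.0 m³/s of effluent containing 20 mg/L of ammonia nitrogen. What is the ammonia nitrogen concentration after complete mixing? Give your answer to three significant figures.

Conservation of mass: C = (97.00·0.2600 + 13.50·24.60 + 19.00·20.00) / 129.5 = 737.3/129.5 = 5.694 mg/L.

5.69 mg/L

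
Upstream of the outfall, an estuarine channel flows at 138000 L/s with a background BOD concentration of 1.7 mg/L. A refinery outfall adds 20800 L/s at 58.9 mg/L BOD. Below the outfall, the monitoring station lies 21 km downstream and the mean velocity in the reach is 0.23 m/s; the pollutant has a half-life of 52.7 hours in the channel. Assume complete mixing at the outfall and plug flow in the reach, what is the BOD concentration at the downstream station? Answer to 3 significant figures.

Mass balance: C = (138000·1.700 + 20800·58.90) / 158800 = 1460000/158800 = 9.192 mg/L.
Travel time t = 21·1000 / 0.23 = 91300 s = 25.36 h.
Half-life 52.7 h → k = ln 2 / 52.7 = 0.01315 h⁻¹ = 0.3157 d⁻¹.
First-order decay: C = 9.192·exp(−k·t) = 9.192·0.7164 = 6.585 mg/L.

6.58 mg/L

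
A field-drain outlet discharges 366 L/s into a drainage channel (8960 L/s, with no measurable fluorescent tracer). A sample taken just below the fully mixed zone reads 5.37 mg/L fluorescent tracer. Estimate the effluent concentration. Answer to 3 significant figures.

137 mg/L

Mass balance: 8960·0 + 366.0·Cₑ = 9326·5.370
→ Cₑ = (9326·5.370 − 8960·0) / 366.0 = 136.8 mg/L.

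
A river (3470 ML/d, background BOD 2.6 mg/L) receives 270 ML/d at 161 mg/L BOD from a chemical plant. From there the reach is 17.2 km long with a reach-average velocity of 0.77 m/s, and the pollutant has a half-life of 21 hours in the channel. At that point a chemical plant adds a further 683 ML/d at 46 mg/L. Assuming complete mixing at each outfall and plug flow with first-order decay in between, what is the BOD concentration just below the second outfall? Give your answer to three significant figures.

Mixed concentration C = ΣQC/ΣQ = (3470·2.600 + 270.0·161.0) / 3740 = 52490/3740 = 14.04 mg/L; combined flow 3740 ML/d.
Travel time t = 17.2·1000 / 0.77 = 22340 s = 6.205 h.
Half-life 21 h → k = ln 2 / 21 = 0.03301 h⁻¹ = 0.7922 d⁻¹.
After decay, C = 14.04 × e^(−kt) = 14.04 × 0.8148 = 11.44 mg/L.
Second outfall: C = (3740·11.44 + 683.0·46.00)/4423 = 16.77 mg/L.

16.8 mg/L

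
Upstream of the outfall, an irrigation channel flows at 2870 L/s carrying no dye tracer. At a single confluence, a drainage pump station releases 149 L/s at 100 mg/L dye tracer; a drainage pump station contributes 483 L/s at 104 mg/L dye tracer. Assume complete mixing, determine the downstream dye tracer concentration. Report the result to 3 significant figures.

18.6 mg/L

Flow-weighted average: C = (2870·0 + 149.0·100.0 + 483.0·104.0) / 3502 = 65130/3502 = 18.60 mg/L.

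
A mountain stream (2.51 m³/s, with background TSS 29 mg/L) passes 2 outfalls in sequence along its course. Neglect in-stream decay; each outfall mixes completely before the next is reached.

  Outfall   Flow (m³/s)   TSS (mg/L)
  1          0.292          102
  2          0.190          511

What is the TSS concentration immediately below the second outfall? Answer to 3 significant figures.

Outfall 1: combined Q = 2.802 m³/s; C = (2.510·29.00 + 0.2920·102.0)/2.802 = 36.61 mg/L.
Outfall 2: combined Q = 2.992 m³/s; C = (2.802·36.61 + 0.1900·511.0)/2.992 = 66.73 mg/L.

66.7 mg/L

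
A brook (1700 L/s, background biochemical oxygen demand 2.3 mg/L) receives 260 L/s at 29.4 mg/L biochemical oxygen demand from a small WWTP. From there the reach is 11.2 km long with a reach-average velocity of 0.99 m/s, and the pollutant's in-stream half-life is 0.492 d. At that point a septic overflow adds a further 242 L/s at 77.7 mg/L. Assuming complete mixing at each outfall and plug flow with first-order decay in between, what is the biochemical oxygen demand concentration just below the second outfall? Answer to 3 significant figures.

Conservation of mass: C = (1700·2.300 + 260.0·29.40) / 1960 = 11550/1960 = 5.895 mg/L; combined flow 1960 L/s.
Travel time t = 11.2·1000 / 0.99 = 11310 s = 3.143 h.
Half-life 0.492 d → k = ln 2 / 0.492 = 1.409 d⁻¹.
First-order decay: C = 5.895·exp(−k·t) = 5.895·0.8315 = 4.902 mg/L.
At the second outfall, C = (1960·4.902 + 242.0·77.70) / (1960 + 242.0) = 12.90 mg/L.

12.9 mg/L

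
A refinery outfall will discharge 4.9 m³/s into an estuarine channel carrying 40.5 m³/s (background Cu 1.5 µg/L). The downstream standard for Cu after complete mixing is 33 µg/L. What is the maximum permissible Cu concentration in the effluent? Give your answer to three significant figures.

293 µg/L

At the limit, (Qr·Cr + Qe·Cₑ)/(Qr + Qe) = 33:
Cₑ = (45.40·33 − 40.50·1.500) / 4.900 = 293.4 µg/L.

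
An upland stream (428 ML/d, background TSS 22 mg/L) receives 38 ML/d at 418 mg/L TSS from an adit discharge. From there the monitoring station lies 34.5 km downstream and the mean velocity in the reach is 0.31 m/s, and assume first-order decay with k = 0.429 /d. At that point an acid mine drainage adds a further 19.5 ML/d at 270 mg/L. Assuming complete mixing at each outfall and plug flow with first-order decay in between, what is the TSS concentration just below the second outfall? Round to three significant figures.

Mass balance: C = (428.0·22.00 + 38.00·418.0) / 466.0 = 25300/466.0 = 54.29 mg/L; combined flow 466.0 ML/d.
Travel time t = 34.5·1000 / 0.31 = 111300 s = 30.91 h.
Applying C = C₀e^(−kt): 54.29 × 0.5755 = 31.24 mg/L.
Second outfall: C = (466.0·31.24 + 19.50·270.0)/485.5 = 40.83 mg/L.

40.8 mg/L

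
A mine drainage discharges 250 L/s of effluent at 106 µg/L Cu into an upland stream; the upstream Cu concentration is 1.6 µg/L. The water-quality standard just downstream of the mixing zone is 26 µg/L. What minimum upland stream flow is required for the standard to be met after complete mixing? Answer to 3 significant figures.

820 L/s

Set C_mix = 26: (Q·1.600 + 250.0·106.0) / (Q + 250.0) = 26
→ Q = 250.0·(106.0 − 26)/(26 − 1.600) = 819.7 L/s.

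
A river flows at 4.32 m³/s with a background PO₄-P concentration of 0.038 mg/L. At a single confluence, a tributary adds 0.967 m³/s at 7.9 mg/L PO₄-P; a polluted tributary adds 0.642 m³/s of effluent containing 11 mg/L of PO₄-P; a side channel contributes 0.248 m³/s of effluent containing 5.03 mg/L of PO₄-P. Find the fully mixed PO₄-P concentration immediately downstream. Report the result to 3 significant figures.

Mass balance: C = (4.320·0.03800 + 0.9670·7.900 + 0.6420·11.00 + 0.2480·5.030) / 6.177 = 16.11/6.177 = 2.609 mg/L.

2.61 mg/L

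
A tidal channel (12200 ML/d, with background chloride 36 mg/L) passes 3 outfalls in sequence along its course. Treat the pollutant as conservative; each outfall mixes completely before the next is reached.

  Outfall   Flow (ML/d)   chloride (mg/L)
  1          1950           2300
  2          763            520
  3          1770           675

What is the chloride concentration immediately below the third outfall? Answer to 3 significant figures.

Outfall 1: combined Q = 14150 ML/d; C = (12200·36.00 + 1950·2300)/14150 = 348.0 mg/L.
Outfall 2: combined Q = 14910 ML/d; C = (14150·348.0 + 763.0·520.0)/14910 = 356.8 mg/L.
Outfall 3: combined Q = 16680 ML/d; C = (14910·356.8 + 1770·675.0)/16680 = 390.6 mg/L.

391 mg/L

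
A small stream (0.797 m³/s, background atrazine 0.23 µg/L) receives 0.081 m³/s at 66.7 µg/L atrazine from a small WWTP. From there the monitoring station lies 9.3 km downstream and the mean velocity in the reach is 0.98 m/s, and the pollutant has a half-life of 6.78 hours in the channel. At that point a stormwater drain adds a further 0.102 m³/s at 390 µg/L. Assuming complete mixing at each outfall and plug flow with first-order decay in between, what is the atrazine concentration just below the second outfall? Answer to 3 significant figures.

Mixed concentration C = ΣQC/ΣQ = (0.7970·0.2300 + 0.08100·66.70) / 0.8780 = 5.586/0.8780 = 6.362 µg/L; combined flow 0.8780 m³/s.
Travel time t = 9.3·1000 / 0.98 = 9490 s = 2.636 h.
Half-life 6.78 h → k = ln 2 / 6.78 = 0.1022 h⁻¹ = 2.454 d⁻¹.
First-order decay: C = 6.362·exp(−k·t) = 6.362·0.7638 = 4.859 µg/L.
Second outfall: C = (0.8780·4.859 + 0.1020·390.0)/0.9800 = 44.95 µg/L.

44.9 µg/L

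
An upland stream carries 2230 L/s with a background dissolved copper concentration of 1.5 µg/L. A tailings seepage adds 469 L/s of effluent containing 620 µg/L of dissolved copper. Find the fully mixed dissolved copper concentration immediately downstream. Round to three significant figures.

109 µg/L

After mixing, C = (2230·1.500 + 469.0·620.0) / 2699 = 294100/2699 = 109.0 µg/L.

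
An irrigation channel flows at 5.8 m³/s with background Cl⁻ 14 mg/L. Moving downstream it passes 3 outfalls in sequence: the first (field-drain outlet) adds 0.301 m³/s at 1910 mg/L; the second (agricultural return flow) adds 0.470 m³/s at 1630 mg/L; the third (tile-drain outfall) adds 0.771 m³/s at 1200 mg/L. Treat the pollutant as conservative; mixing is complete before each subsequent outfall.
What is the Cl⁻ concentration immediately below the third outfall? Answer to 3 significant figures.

After outfall 1: Q = 5.800 + 0.3010 = 6.101 m³/s; C = (5.800·14.00 + 0.3010·1910)/6.101 = 107.5 mg/L.
After outfall 2: Q = 6.101 + 0.4700 = 6.571 m³/s; C = (6.101·107.5 + 0.4700·1630)/6.571 = 216.4 mg/L.
After outfall 3: Q = 6.571 + 0.7710 = 7.342 m³/s; C = (6.571·216.4 + 0.7710·1200)/7.342 = 319.7 mg/L.

320 mg/L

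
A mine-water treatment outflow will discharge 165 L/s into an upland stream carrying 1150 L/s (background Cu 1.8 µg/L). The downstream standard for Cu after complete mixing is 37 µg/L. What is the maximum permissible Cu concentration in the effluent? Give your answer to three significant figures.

At the limit, (Qr·Cr + Qe·Cₑ)/(Qr + Qe) = 37:
Cₑ = (1315·37 − 1150·1.800) / 165.0 = 282.3 µg/L.

282 µg/L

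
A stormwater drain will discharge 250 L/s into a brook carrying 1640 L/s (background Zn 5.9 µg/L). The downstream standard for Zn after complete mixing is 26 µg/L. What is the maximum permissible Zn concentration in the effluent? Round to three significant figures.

158 µg/L

At the limit, (Qr·Cr + Qe·Cₑ)/(Qr + Qe) = 26:
Cₑ = (1890·26 − 1640·5.900) / 250.0 = 157.9 µg/L.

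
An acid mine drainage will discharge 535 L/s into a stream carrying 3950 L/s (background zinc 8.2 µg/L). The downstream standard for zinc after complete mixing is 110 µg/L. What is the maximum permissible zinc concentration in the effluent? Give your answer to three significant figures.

At the limit, (Qr·Cr + Qe·Cₑ)/(Qr + Qe) = 110:
Cₑ = (4485·110 − 3950·8.200) / 535.0 = 861.6 µg/L.

862 µg/L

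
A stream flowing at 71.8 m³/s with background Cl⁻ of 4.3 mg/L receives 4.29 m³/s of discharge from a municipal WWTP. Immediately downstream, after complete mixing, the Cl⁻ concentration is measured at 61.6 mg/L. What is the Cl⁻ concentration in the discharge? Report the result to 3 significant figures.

1020 mg/L

Mass balance: 71.80·4.300 + 4.290·Cₑ = 76.09·61.60
→ Cₑ = (76.09·61.60 − 71.80·4.300) / 4.290 = 1021 mg/L.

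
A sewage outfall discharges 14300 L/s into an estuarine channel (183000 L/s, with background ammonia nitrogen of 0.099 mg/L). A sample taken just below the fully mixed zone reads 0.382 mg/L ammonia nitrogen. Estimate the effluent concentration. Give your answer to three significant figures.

Mass balance: 183000·0.09900 + 14300·Cₑ = 197300·0.3820
→ Cₑ = (197300·0.3820 − 183000·0.09900) / 14300 = 4.004 mg/L.

4.00 mg/L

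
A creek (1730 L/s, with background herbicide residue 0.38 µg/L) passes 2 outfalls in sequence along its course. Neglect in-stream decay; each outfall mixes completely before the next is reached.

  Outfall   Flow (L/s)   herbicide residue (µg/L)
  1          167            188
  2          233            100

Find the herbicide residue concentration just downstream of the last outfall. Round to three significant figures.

Below outfall 1: Q → 1897 L/s, C = (1730·0.3800 + 167.0·188.0)/1897 = 16.90 µg/L.
Below outfall 2: Q → 2130 L/s, C = (1897·16.90 + 233.0·100.0)/2130 = 25.99 µg/L.

26.0 µg/L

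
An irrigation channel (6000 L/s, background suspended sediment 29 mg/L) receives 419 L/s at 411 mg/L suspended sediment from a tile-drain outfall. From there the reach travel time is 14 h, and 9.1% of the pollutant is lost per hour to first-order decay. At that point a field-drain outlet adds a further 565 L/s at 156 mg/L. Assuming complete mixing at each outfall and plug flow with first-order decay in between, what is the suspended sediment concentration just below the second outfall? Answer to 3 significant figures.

25.7 mg/L

Conservation of mass: C = (6000·29.00 + 419.0·411.0) / 6419 = 346200/6419 = 53.94 mg/L; combined flow 6419 L/s.
9.1%/h lost → k = −ln(1 − 0.091) = 0.09541 h⁻¹.
First-order decay: C = 53.94·exp(−k·t) = 53.94·0.2630 = 14.18 mg/L.
At the second outfall, C = (6419·14.18 + 565.0·156.0) / (6419 + 565.0) = 25.66 mg/L.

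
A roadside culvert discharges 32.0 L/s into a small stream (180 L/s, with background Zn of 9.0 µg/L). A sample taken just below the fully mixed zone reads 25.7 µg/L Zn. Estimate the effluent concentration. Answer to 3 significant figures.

120 µg/L

Mass balance: 180.0·9.000 + 32.00·Cₑ = 212.0·25.70
→ Cₑ = (212.0·25.70 − 180.0·9.000) / 32.00 = 119.6 µg/L.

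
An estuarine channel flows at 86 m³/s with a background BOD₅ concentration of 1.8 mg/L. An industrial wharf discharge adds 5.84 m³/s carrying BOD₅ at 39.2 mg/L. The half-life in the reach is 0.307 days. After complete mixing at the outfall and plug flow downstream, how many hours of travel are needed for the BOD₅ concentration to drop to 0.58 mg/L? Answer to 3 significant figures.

21.0 h

Mass balance: C = (86.00·1.800 + 5.840·39.20) / 91.84 = 383.7/91.84 = 4.178 mg/L.
Half-life 0.307 d → k = ln 2 / 0.307 = 2.258 d⁻¹.
4.178·exp(−k·t) = 0.58 → t = ln(4.178/0.58)/k = 75560 s = 20.99 h.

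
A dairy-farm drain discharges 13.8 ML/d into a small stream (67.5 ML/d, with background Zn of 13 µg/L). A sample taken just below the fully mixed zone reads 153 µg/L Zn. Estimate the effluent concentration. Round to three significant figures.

838 µg/L

Mass balance: 67.50·13.00 + 13.80·Cₑ = 81.30·153.0
→ Cₑ = (81.30·153.0 − 67.50·13.00) / 13.80 = 837.8 µg/L.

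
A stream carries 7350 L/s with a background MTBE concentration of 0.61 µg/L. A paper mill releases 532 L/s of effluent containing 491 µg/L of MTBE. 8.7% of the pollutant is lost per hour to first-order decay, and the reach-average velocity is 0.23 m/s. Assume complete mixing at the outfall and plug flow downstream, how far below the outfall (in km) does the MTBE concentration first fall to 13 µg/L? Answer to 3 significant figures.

8.67 km

Mixed concentration C = ΣQC/ΣQ = (7350·0.6100 + 532.0·491.0) / 7882 = 265700/7882 = 33.71 µg/L.
8.7%/h lost → k = −ln(1 − 0.087) = 0.09102 h⁻¹.
Set 33.71·exp(−k·t) = 13 → t = ln(33.71/13)/k = 37690 s = 10.47 h.
Distance = v·t = 0.23·37690 = 8668 m = 8.668 km.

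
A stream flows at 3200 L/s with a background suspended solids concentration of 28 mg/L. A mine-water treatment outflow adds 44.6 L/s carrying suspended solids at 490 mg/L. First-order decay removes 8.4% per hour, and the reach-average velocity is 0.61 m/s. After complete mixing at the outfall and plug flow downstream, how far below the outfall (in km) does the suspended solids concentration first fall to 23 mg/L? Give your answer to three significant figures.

10.0 km

Conservation of mass: C = (3200·28.00 + 44.60·490.0) / 3245 = 111500/3245 = 34.35 mg/L.
8.4%/h lost → k = −ln(1 − 0.084) = 0.08774 h⁻¹.
Set 34.35·exp(−k·t) = 23 → t = ln(34.35/23)/k = 16460 s = 4.572 h.
Distance = v·t = 0.61·16460 = 10040 m = 10.04 km.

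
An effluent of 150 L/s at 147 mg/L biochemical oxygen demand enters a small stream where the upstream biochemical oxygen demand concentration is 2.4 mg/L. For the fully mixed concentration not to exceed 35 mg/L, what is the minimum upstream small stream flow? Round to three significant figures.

515 L/s

Set C_mix = 35: (Q·2.400 + 150.0·147.0) / (Q + 150.0) = 35
→ Q = 150.0·(147.0 − 35)/(35 − 2.400) = 515.3 L/s.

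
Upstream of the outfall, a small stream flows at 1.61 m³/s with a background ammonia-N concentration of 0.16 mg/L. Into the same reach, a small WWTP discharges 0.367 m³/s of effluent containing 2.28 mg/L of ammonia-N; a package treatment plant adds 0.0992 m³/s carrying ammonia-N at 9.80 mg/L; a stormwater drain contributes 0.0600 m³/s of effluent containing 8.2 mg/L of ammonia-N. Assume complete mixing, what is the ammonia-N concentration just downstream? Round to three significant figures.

Mass balance: C = (1.610·0.1600 + 0.3670·2.280 + 0.09920·9.800 + 0.06000·8.200) / 2.136 = 2.559/2.136 = 1.198 mg/L.

1.20 mg/L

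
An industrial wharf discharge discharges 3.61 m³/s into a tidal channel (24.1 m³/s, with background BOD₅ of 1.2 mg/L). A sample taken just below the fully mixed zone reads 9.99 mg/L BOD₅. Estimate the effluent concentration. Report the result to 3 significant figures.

Mass balance: 24.10·1.200 + 3.610·Cₑ = 27.71·9.990
→ Cₑ = (27.71·9.990 − 24.10·1.200) / 3.610 = 68.67 mg/L.

68.7 mg/L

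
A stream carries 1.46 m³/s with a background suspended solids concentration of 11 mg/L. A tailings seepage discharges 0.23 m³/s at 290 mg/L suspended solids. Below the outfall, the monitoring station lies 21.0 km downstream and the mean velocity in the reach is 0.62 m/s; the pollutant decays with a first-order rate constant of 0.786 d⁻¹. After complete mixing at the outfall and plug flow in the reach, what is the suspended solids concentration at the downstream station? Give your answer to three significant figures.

Conservation of mass: C = (1.460·11.00 + 0.2300·290.0) / 1.690 = 82.76/1.690 = 48.97 mg/L.
Travel time t = 21.0·1000 / 0.62 = 33870 s = 9.409 h.
Decay over the reach: 48.97·exp(−kt) = 48.97·0.7348 = 35.98 mg/L.

36.0 mg/L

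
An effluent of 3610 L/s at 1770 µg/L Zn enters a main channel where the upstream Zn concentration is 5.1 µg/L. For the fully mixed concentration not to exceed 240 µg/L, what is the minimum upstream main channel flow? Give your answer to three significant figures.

23500 L/s

Set C_mix = 240: (Q·5.100 + 3610·1770) / (Q + 3610) = 240
→ Q = 3610·(1770 − 240)/(240 − 5.100) = 23510 L/s.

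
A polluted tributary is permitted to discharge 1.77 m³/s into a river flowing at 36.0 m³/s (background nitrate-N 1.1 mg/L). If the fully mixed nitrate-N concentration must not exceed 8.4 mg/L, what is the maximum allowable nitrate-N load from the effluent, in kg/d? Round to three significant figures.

24000 kg/d

Mass balance at the limit: 36.00·1.100 + 1.770·Cₑ = 37.77·8.4 → Cₑ = 156.9 mg/L.
Load = 1.770 m³/s × 156.9 g/m³ × 86 400 s/d = 23990 kg/d.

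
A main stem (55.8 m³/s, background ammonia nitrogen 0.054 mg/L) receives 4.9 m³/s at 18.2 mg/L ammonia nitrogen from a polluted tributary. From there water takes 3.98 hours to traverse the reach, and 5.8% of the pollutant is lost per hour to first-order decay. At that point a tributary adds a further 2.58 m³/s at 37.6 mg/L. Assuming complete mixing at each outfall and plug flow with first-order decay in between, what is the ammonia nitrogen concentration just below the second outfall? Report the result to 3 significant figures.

2.68 mg/L

After mixing, C = (55.80·0.05400 + 4.900·18.20) / 60.70 = 92.19/60.70 = 1.519 mg/L; combined flow 60.70 m³/s.
5.8%/h lost → k = −ln(1 − 0.058) = 0.05975 h⁻¹.
After decay, C = 1.519 × e^(−kt) = 1.519 × 0.7884 = 1.197 mg/L.
At the second outfall, C = (60.70·1.197 + 2.580·37.60) / (60.70 + 2.580) = 2.682 mg/L.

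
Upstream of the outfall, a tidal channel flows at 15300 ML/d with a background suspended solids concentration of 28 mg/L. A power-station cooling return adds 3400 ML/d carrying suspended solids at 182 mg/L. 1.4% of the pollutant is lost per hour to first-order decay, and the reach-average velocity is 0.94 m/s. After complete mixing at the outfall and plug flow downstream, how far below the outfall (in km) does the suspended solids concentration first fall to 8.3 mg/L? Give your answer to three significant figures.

458 km

Conservation of mass: C = (15300·28.00 + 3400·182.0) / 18700 = 1047000/18700 = 56.00 mg/L.
1.4%/h lost → k = −ln(1 − 0.014) = 0.01410 h⁻¹.
Set 56.00·exp(−k·t) = 8.3 → t = ln(56.00/8.3)/k = 487500 s = 135.4 h.
Distance = v·t = 0.94·487500 = 458200 m = 458.2 km.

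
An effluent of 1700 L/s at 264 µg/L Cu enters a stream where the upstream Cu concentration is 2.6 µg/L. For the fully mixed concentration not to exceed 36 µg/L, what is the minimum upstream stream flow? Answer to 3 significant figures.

11600 L/s

Set C_mix = 36: (Q·2.600 + 1700·264.0) / (Q + 1700) = 36
→ Q = 1700·(264.0 − 36)/(36 − 2.600) = 11600 L/s.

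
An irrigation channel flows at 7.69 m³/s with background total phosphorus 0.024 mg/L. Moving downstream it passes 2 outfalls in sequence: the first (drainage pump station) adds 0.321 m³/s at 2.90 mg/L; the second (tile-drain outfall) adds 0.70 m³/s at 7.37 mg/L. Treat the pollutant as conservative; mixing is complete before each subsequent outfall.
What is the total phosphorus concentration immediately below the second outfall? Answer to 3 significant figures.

0.720 mg/L

After outfall 1: Q = 7.690 + 0.3210 = 8.011 m³/s; C = (7.690·0.02400 + 0.3210·2.900)/8.011 = 0.1392 mg/L.
After outfall 2: Q = 8.011 + 0.7000 = 8.711 m³/s; C = (8.011·0.1392 + 0.7000·7.370)/8.711 = 0.7203 mg/L.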